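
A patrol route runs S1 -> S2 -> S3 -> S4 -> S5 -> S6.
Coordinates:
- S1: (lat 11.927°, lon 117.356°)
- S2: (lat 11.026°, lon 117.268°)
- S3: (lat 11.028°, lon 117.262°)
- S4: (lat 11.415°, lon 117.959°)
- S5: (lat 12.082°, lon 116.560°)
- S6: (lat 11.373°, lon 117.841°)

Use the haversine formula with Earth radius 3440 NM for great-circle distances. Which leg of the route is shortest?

S2–S3

Leg distances:
S1→S2: 54.3 NM
S2→S3: 0.4 NM
S3→S4: 47.2 NM
S4→S5: 91.5 NM
S5→S6: 86.5 NM
The shortest leg is S2–S3 at 0.4 NM.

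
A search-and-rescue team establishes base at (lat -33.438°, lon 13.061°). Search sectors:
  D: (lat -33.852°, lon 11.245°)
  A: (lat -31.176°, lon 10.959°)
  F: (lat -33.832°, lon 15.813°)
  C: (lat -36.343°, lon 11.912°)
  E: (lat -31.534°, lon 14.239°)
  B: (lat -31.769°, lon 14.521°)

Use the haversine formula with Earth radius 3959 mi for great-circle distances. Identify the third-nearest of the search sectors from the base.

E

Distance to each, sorted:
D: 108.3 mi
B: 143.3 mi
E: 148.4 mi
F: 160.6 mi
A: 198.7 mi
C: 211.0 mi
The third-nearest is E at 148.4 mi.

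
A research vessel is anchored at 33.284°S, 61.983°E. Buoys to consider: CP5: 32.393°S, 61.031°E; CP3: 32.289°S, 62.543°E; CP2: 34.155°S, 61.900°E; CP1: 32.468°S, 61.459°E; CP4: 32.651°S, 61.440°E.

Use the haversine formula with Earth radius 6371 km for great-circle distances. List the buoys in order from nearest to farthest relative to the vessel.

Distances from the vessel:
CP4 32.651°S, 61.440°E: 86.7 km
CP2 34.155°S, 61.900°E: 97.2 km
CP1 32.468°S, 61.459°E: 103.1 km
CP3 32.289°S, 62.543°E: 122.4 km
CP5 32.393°S, 61.031°E: 133.1 km

CP4, CP2, CP1, CP3, CP5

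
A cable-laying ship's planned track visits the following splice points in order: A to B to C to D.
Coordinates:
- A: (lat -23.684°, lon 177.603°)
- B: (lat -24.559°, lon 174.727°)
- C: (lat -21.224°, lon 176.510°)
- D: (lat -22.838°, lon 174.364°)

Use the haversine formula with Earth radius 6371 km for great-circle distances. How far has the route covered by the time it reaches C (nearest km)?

Leg distances:
A→B: 307.7 km  (cumulative 307.7 km)
B→C: 413.4 km  (cumulative 721.0 km)
Cumulative distance at C ≈ 721 km.

721 km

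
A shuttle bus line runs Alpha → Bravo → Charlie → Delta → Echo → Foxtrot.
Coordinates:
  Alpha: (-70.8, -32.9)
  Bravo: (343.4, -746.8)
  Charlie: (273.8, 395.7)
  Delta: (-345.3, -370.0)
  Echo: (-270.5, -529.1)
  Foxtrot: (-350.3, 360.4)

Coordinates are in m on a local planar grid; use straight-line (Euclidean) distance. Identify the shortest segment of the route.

Delta–Echo

Leg distances:
Alpha→Bravo: 825.4 m
Bravo→Charlie: 1144.6 m
Charlie→Delta: 984.7 m
Delta→Echo: 175.8 m
Echo→Foxtrot: 893.1 m
The shortest leg is Delta–Echo at 175.8 m.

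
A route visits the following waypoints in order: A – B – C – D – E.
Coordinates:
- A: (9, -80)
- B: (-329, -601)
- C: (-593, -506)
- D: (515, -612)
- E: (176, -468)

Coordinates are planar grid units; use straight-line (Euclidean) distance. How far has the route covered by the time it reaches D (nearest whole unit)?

Leg distances:
A→B: 621.0  (cumulative 621.0)
B→C: 280.6  (cumulative 901.6)
C→D: 1113.1  (cumulative 2014.7)
Cumulative distance at D ≈ 2015.

2015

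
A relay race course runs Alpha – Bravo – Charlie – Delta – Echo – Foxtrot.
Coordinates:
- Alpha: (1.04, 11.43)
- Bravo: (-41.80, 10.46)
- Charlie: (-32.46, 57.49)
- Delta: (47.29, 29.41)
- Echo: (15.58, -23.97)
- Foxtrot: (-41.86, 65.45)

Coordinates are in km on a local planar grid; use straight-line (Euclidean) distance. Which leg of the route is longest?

Echo–Foxtrot

Leg distances:
Alpha→Bravo: 42.9 km
Bravo→Charlie: 47.9 km
Charlie→Delta: 84.5 km
Delta→Echo: 62.1 km
Echo→Foxtrot: 106.3 km
The longest leg is Echo–Foxtrot at 106.3 km.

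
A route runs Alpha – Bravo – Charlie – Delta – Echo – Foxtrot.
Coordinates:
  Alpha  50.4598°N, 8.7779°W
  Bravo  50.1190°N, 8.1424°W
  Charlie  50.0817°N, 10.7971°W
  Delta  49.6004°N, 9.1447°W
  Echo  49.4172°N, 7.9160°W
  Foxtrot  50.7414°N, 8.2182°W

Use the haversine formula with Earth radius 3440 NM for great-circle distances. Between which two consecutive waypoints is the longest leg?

Leg distances:
Alpha→Bravo: 31.8 NM
Bravo→Charlie: 102.3 NM
Charlie→Delta: 70.2 NM
Delta→Echo: 49.1 NM
Echo→Foxtrot: 80.4 NM
The longest leg is Bravo–Charlie at 102.3 NM.

Bravo–Charlie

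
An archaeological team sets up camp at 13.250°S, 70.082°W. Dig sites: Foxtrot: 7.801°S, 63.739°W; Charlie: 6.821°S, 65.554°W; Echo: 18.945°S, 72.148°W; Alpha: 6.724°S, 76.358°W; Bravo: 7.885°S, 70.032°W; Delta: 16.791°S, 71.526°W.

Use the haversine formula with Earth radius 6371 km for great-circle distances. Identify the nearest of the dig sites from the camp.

Delta

Distances from the camp (13.250°S, 70.082°W):
Delta: 423.2 km
Bravo: 596.6 km
Echo: 670.6 km
Charlie: 869.8 km
Foxtrot: 920.6 km
Alpha: 999.2 km
The nearest is Delta at 423.2 km.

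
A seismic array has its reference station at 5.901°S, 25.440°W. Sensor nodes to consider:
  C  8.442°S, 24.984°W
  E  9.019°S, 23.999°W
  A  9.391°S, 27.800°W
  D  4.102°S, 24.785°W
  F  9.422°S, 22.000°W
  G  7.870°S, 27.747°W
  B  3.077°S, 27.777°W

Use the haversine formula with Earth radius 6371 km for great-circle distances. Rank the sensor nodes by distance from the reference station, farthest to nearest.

F, A, B, E, G, C, D

Computing each great-circle distance from 5.901°S, 25.440°W:
F 9.422°S, 22.000°W: 544.9 km
A 9.391°S, 27.800°W: 467.1 km
B 3.077°S, 27.777°W: 407.1 km
E 9.019°S, 23.999°W: 381.4 km
G 7.870°S, 27.747°W: 335.8 km
C 8.442°S, 24.984°W: 287.0 km
D 4.102°S, 24.785°W: 212.8 km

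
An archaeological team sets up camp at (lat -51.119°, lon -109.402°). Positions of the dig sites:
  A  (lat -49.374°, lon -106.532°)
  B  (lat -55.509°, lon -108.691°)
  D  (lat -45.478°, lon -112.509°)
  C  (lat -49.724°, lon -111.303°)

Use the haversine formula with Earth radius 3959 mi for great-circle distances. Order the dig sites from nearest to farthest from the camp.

Distances from the camp:
C (lat -49.724°, lon -111.303°): 127.6 mi
A (lat -49.374°, lon -106.532°): 175.0 mi
B (lat -55.509°, lon -108.691°): 304.8 mi
D (lat -45.478°, lon -112.509°): 415.0 mi

C, A, B, D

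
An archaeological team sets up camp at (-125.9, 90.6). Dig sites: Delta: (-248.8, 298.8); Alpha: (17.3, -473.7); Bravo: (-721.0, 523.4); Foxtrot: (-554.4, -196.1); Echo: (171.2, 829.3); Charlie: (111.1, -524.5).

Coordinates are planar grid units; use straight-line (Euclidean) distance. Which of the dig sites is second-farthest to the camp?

Distances from the camp ((-125.9, 90.6)):
Echo: 796.2
Bravo: 735.8
Charlie: 659.2
Alpha: 582.2
Foxtrot: 515.6
Delta: 241.8
The second-farthest is Bravo at 735.8.

Bravo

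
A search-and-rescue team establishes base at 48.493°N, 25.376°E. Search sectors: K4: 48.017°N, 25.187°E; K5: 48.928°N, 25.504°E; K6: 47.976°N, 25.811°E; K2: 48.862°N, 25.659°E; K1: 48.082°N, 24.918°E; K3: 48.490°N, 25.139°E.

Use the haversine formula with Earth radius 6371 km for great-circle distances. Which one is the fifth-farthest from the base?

Distances from the base (48.493°N, 25.376°E):
K6: 65.9 km
K1: 56.9 km
K4: 54.7 km
K5: 49.3 km
K2: 46.0 km
K3: 17.5 km
The fifth-farthest is K2 at 46.0 km.

K2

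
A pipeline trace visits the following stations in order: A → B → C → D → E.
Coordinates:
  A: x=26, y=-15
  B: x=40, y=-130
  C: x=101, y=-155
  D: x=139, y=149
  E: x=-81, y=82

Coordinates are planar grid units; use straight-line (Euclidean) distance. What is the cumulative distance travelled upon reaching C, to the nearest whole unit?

182

Leg distances:
A→B: 115.8  (cumulative 115.8)
B→C: 65.9  (cumulative 181.8)
Cumulative distance at C ≈ 182.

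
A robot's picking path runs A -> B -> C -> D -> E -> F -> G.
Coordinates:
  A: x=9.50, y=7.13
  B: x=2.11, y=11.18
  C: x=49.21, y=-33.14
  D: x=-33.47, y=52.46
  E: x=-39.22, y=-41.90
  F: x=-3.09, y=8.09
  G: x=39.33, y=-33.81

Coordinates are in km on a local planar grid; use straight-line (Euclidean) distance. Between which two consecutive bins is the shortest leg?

A–B

Leg distances:
A→B: 8.4 km
B→C: 64.7 km
C→D: 119.0 km
D→E: 94.5 km
E→F: 61.7 km
F→G: 59.6 km
The shortest leg is A–B at 8.4 km.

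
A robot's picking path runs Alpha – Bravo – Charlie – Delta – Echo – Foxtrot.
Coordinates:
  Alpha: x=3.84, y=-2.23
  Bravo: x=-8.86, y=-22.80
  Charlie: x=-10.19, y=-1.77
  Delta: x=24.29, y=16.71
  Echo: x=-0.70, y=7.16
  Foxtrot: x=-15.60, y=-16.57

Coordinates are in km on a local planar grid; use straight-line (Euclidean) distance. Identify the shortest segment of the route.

Bravo–Charlie

Leg distances:
Alpha→Bravo: 24.2 km
Bravo→Charlie: 21.1 km
Charlie→Delta: 39.1 km
Delta→Echo: 26.8 km
Echo→Foxtrot: 28.0 km
The shortest leg is Bravo–Charlie at 21.1 km.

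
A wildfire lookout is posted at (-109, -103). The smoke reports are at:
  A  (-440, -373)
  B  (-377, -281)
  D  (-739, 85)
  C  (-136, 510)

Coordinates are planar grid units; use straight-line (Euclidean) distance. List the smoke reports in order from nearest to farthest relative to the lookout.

B, A, C, D

Distances from the lookout:
B (-377, -281): 321.7
A (-440, -373): 427.2
C (-136, 510): 613.6
D (-739, 85): 657.5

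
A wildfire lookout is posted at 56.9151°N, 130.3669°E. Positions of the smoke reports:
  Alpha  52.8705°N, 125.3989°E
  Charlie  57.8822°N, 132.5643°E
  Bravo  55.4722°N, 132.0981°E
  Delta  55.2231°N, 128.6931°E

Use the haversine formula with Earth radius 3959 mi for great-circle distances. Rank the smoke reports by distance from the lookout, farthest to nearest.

Alpha, Delta, Bravo, Charlie

Distances from the lookout:
Alpha 52.8705°N, 125.3989°E: 342.0 mi
Delta 55.2231°N, 128.6931°E: 133.5 mi
Bravo 55.4722°N, 132.0981°E: 119.9 mi
Charlie 57.8822°N, 132.5643°E: 105.6 mi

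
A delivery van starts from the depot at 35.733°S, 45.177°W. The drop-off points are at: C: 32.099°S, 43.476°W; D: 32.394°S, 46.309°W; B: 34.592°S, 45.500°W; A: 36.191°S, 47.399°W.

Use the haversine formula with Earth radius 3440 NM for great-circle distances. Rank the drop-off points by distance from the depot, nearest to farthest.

B, A, D, C

Computing each great-circle distance from 35.733°S, 45.177°W:
B 34.592°S, 45.500°W: 70.3 NM
A 36.191°S, 47.399°W: 111.4 NM
D 32.394°S, 46.309°W: 208.2 NM
C 32.099°S, 43.476°W: 234.1 NM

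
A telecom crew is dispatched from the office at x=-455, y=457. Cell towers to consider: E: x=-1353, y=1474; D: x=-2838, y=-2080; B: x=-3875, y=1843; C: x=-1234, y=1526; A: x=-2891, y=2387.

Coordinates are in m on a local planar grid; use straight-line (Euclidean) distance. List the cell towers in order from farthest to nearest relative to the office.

Distances from the office:
B x=-3875, y=1843: 3690.2 m
D x=-2838, y=-2080: 3480.7 m
A x=-2891, y=2387: 3107.9 m
E x=-1353, y=1474: 1356.7 m
C x=-1234, y=1526: 1322.7 m

B, D, A, E, C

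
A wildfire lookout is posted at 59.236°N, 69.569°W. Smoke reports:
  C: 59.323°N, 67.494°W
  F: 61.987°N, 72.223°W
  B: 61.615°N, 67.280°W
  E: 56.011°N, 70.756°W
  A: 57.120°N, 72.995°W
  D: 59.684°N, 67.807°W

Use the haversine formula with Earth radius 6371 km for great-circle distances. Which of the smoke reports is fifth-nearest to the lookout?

Distances from the lookout (59.236°N, 69.569°W):
D: 111.3 km
C: 118.3 km
B: 292.8 km
A: 309.3 km
F: 338.4 km
E: 365.5 km
The fifth-nearest is F at 338.4 km.

F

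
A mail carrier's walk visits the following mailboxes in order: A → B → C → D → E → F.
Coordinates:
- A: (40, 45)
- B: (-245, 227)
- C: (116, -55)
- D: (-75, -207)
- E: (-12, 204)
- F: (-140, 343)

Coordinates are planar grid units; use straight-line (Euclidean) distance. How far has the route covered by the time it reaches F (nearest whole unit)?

1645

Leg distances:
A→B: 338.2  (cumulative 338.2)
B→C: 458.1  (cumulative 796.2)
C→D: 244.1  (cumulative 1040.3)
D→E: 415.8  (cumulative 1456.1)
E→F: 189.0  (cumulative 1645.1)
Cumulative distance at F ≈ 1645.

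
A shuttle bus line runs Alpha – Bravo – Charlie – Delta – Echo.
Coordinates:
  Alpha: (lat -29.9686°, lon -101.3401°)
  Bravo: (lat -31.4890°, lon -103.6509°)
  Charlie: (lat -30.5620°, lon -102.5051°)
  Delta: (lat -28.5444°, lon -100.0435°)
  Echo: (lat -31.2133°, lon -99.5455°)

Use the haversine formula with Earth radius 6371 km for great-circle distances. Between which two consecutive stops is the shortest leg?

Leg distances:
Alpha→Bravo: 278.1 km
Bravo→Charlie: 150.1 km
Charlie→Delta: 327.1 km
Delta→Echo: 300.6 km
The shortest leg is Bravo–Charlie at 150.1 km.

Bravo–Charlie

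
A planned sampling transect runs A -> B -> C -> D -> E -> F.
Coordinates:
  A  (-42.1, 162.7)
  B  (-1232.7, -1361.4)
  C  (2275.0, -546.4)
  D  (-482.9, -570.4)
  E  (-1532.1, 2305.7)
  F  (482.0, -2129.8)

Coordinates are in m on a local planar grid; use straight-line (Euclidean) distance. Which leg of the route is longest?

Leg distances:
A→B: 1934.0 m
B→C: 3601.1 m
C→D: 2758.0 m
D→E: 3061.5 m
E→F: 4871.4 m
The longest leg is E–F at 4871.4 m.

E–F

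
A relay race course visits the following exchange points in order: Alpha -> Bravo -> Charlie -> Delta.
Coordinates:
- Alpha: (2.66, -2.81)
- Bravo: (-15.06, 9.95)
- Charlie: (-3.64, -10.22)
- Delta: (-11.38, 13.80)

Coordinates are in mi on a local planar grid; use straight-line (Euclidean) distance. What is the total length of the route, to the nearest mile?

Leg distances:
Alpha→Bravo: 21.8 mi  (cumulative 21.8 mi)
Bravo→Charlie: 23.2 mi  (cumulative 45.0 mi)
Charlie→Delta: 25.2 mi  (cumulative 70.3 mi)
Total route length ≈ 70 mi.

70 mi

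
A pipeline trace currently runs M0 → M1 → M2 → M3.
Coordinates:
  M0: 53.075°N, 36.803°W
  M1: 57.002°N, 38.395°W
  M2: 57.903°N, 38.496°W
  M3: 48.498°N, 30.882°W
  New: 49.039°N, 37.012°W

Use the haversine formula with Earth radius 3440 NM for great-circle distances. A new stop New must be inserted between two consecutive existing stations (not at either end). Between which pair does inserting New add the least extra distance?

Added distance for inserting New between each consecutive pair:
M0–M1: 481.1 NM
M1–M2: 961.3 NM
M2–M3: 152.8 NM
Smallest added distance is 152.8 NM, inserting between M2 and M3.

between M2 and M3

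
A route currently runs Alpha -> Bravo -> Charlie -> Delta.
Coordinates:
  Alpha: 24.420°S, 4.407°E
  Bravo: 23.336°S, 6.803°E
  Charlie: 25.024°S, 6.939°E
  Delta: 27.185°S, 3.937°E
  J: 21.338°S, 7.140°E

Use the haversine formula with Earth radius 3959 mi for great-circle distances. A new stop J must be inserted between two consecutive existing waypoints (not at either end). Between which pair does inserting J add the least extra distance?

between Alpha and Bravo

Added distance for inserting J between each consecutive pair:
Alpha–Bravo: 245.8 mi
Bravo–Charlie: 277.8 mi
Charlie–Delta: 467.8 mi
Smallest added distance is 245.8 mi, inserting between Alpha and Bravo.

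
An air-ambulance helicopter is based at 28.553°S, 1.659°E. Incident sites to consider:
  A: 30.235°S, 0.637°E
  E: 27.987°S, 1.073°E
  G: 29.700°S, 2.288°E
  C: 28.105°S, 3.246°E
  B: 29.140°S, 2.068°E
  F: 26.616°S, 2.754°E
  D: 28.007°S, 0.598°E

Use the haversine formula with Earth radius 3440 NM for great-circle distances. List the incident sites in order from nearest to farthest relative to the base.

Distance from the base at 28.553°S, 1.659°E to each:
B 29.140°S, 2.068°E: 41.3 NM
E 27.987°S, 1.073°E: 46.0 NM
D 28.007°S, 0.598°E: 65.0 NM
G 29.700°S, 2.288°E: 76.4 NM
C 28.105°S, 3.246°E: 88.1 NM
A 30.235°S, 0.637°E: 114.3 NM
F 26.616°S, 2.754°E: 130.1 NM

B, E, D, G, C, A, F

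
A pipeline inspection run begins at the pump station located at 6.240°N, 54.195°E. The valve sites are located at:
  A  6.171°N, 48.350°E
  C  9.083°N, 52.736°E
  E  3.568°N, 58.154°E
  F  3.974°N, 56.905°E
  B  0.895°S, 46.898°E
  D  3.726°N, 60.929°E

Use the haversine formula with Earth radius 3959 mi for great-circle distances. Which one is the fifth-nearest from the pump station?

Distances from the pump station (6.240°N, 54.195°E):
C: 220.4 mi
F: 243.5 mi
E: 329.2 mi
A: 401.5 mi
D: 495.0 mi
B: 704.6 mi
The fifth-nearest is D at 495.0 mi.

D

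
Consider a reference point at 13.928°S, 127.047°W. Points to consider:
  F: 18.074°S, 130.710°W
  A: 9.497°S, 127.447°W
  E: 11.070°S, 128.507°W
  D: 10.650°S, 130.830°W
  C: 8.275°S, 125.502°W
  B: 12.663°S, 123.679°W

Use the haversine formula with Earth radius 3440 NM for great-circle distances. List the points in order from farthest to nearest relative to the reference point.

Distances from the reference point:
C 8.275°S, 125.502°W: 351.4 NM
F 18.074°S, 130.710°W: 326.5 NM
D 10.650°S, 130.830°W: 296.6 NM
A 9.497°S, 127.447°W: 267.1 NM
B 12.663°S, 123.679°W: 210.9 NM
E 11.070°S, 128.507°W: 191.7 NM

C, F, D, A, B, E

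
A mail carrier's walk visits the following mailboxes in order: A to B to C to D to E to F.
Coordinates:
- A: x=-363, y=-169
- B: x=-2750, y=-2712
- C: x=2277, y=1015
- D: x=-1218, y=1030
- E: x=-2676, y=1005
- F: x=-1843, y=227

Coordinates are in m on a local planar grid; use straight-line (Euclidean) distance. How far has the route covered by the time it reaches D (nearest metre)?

Leg distances:
A→B: 3487.8 m  (cumulative 3487.8 m)
B→C: 6257.9 m  (cumulative 9745.7 m)
C→D: 3495.0 m  (cumulative 13240.7 m)
Cumulative distance at D ≈ 13241 m.

13241 m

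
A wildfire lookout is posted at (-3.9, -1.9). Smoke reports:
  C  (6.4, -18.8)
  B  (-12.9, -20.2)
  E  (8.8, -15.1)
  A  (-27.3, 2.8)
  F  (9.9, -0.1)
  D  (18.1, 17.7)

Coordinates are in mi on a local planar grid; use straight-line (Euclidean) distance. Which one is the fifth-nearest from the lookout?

Distances from the lookout ((-3.9, -1.9)):
F: 13.9 mi
E: 18.3 mi
C: 19.8 mi
B: 20.4 mi
A: 23.9 mi
D: 29.5 mi
The fifth-nearest is A at 23.9 mi.

A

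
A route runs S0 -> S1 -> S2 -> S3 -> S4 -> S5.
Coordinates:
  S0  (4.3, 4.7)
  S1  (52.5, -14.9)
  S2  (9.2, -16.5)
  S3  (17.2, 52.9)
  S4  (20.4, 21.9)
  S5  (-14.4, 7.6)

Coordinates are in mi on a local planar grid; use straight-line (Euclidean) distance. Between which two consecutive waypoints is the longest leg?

S2–S3

Leg distances:
S0→S1: 52.0 mi
S1→S2: 43.3 mi
S2→S3: 69.9 mi
S3→S4: 31.2 mi
S4→S5: 37.6 mi
The longest leg is S2–S3 at 69.9 mi.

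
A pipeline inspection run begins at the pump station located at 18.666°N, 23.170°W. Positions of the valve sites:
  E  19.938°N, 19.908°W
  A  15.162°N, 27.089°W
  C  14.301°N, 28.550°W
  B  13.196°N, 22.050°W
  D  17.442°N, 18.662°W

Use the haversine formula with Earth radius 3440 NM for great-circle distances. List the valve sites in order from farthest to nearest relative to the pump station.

Distances from the pump station:
C 14.301°N, 28.550°W: 405.7 NM
B 13.196°N, 22.050°W: 334.7 NM
A 15.162°N, 27.089°W: 308.1 NM
D 17.442°N, 18.662°W: 267.6 NM
E 19.938°N, 19.908°W: 200.0 NM

C, B, A, D, E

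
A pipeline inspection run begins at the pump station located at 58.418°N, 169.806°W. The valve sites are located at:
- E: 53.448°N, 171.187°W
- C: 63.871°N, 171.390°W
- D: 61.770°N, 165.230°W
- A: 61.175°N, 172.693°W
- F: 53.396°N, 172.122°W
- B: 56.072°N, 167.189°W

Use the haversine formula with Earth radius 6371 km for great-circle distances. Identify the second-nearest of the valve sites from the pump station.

Distances from the pump station (58.418°N, 169.806°W):
B: 304.6 km
A: 346.4 km
D: 450.6 km
E: 559.3 km
F: 576.7 km
C: 612.2 km
The second-nearest is A at 346.4 km.

A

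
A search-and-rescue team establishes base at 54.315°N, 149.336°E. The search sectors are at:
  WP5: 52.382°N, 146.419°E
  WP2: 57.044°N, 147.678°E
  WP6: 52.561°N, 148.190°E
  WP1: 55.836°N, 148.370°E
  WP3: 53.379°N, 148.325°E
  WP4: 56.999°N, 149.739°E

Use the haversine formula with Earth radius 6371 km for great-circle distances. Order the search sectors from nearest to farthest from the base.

WP3, WP1, WP6, WP5, WP4, WP2

Distance from the base at 54.315°N, 149.336°E to each:
WP3 53.379°N, 148.325°E: 123.4 km
WP1 55.836°N, 148.370°E: 180.0 km
WP6 52.561°N, 148.190°E: 209.3 km
WP5 52.382°N, 146.419°E: 289.2 km
WP4 56.999°N, 149.739°E: 299.5 km
WP2 57.044°N, 147.678°E: 320.7 km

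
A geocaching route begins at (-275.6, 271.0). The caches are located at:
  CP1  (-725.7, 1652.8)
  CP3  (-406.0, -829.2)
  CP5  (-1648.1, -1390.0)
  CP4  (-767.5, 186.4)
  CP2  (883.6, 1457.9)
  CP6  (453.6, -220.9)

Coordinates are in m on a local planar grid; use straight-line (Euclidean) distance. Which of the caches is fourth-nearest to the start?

Distance to each, sorted:
CP4: 499.1 m
CP6: 879.6 m
CP3: 1107.9 m
CP1: 1453.3 m
CP2: 1659.1 m
CP5: 2154.7 m
The fourth-nearest is CP1 at 1453.3 m.

CP1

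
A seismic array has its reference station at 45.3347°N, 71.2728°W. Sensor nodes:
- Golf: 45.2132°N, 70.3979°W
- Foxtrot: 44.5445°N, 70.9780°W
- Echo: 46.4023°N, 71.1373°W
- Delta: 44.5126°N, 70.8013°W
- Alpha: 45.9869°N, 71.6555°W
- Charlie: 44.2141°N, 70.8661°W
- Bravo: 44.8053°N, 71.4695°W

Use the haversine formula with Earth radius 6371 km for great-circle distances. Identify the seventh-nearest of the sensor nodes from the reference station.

Charlie

Distance to each, sorted:
Bravo: 60.9 km
Golf: 69.8 km
Alpha: 78.4 km
Foxtrot: 90.9 km
Delta: 98.7 km
Echo: 119.2 km
Charlie: 128.7 km
The seventh-nearest is Charlie at 128.7 km.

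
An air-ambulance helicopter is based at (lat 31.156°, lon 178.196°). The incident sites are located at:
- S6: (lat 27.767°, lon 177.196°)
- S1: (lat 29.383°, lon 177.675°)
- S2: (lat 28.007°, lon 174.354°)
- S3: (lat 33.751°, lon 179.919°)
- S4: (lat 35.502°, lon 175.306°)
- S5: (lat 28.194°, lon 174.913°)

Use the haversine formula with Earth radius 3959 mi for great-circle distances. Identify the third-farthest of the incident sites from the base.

S5

Distance to each, sorted:
S4: 343.5 mi
S2: 317.2 mi
S5: 284.1 mi
S6: 241.8 mi
S3: 205.5 mi
S1: 126.4 mi
The third-farthest is S5 at 284.1 mi.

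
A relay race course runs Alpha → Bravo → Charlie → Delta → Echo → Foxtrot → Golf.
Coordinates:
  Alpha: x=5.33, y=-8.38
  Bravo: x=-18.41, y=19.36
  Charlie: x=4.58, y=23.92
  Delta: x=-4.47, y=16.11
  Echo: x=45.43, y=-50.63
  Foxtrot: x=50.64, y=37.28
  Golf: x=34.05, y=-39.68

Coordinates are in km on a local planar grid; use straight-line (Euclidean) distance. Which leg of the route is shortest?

Charlie–Delta

Leg distances:
Alpha→Bravo: 36.5 km
Bravo→Charlie: 23.4 km
Charlie→Delta: 12.0 km
Delta→Echo: 83.3 km
Echo→Foxtrot: 88.1 km
Foxtrot→Golf: 78.7 km
The shortest leg is Charlie–Delta at 12.0 km.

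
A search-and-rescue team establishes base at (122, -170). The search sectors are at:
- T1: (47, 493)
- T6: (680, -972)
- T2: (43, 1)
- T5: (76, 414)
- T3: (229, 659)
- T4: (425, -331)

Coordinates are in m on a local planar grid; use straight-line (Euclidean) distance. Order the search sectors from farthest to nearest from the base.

Distance from the base at (122, -170) to each:
T6 (680, -972): 977.0 m
T3 (229, 659): 835.9 m
T1 (47, 493): 667.2 m
T5 (76, 414): 585.8 m
T4 (425, -331): 343.1 m
T2 (43, 1): 188.4 m

T6, T3, T1, T5, T4, T2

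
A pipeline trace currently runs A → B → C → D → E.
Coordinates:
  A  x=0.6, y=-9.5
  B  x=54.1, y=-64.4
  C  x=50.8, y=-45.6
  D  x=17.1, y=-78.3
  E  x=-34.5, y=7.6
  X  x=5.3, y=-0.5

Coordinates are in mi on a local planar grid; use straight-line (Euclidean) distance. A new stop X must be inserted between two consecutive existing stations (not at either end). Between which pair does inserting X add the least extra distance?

Added distance for inserting X between each consecutive pair:
A–B: 13.9 mi
B–C: 125.4 mi
C–D: 95.8 mi
D–E: 19.1 mi
Smallest added distance is 13.9 mi, inserting between A and B.

between A and B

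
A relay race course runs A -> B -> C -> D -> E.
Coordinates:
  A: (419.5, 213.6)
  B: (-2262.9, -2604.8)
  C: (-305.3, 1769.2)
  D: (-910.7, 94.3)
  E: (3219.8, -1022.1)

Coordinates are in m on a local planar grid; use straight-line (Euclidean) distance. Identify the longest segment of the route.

Leg distances:
A→B: 3890.8 m
B→C: 4792.1 m
C→D: 1781.0 m
D→E: 4278.7 m
The longest leg is B–C at 4792.1 m.

B–C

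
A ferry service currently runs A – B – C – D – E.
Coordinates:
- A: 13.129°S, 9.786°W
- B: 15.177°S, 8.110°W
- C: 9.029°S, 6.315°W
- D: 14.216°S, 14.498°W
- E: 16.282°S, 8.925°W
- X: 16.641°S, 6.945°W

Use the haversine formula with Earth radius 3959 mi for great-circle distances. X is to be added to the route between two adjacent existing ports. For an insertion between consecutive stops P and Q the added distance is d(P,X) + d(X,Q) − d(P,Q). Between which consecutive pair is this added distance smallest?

Added distance for inserting X between each consecutive pair:
A–B: 254.7 mi
B–C: 213.3 mi
C–D: 398.4 mi
D–E: 265.7 mi
Smallest added distance is 213.3 mi, inserting between B and C.

between B and C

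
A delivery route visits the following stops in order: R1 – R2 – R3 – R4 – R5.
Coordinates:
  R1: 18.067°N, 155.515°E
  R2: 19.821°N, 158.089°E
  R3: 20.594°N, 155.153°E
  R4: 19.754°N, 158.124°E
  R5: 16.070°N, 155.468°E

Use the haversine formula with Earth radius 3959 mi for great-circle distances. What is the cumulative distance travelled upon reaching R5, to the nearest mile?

915 mi

Leg distances:
R1→R2: 207.3 mi  (cumulative 207.3 mi)
R2→R3: 197.7 mi  (cumulative 405.1 mi)
R3→R4: 201.2 mi  (cumulative 606.3 mi)
R4→R5: 308.7 mi  (cumulative 915.0 mi)
Cumulative distance at R5 ≈ 915 mi.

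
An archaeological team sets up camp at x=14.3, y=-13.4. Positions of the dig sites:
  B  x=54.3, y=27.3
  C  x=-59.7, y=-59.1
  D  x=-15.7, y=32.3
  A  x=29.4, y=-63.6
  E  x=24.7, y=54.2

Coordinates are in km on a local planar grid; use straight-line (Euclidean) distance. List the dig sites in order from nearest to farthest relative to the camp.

Computing each straight-line distance from x=14.3, y=-13.4:
A x=29.4, y=-63.6: 52.4 km
D x=-15.7, y=32.3: 54.7 km
B x=54.3, y=27.3: 57.1 km
E x=24.7, y=54.2: 68.4 km
C x=-59.7, y=-59.1: 87.0 km

A, D, B, E, C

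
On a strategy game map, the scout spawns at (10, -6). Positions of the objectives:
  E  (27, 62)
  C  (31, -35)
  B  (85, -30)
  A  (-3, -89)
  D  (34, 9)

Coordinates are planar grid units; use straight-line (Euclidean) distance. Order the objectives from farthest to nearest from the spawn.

Distances from the spawn:
A (-3, -89): 84.0
B (85, -30): 78.7
E (27, 62): 70.1
C (31, -35): 35.8
D (34, 9): 28.3

A, B, E, C, D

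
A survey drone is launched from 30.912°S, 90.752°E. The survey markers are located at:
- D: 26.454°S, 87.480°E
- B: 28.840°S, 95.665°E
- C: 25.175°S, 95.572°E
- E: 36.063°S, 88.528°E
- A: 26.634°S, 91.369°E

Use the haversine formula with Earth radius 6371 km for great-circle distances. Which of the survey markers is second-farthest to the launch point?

Distance to each, sorted:
C: 793.9 km
E: 608.7 km
D: 589.5 km
B: 526.7 km
A: 479.5 km
The second-farthest is E at 608.7 km.

E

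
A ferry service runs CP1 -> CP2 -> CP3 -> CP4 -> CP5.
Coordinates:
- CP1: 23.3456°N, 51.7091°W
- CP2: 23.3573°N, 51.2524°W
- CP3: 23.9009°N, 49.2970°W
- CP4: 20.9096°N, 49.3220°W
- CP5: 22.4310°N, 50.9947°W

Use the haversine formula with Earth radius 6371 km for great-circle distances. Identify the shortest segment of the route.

CP1–CP2

Leg distances:
CP1→CP2: 46.6 km
CP2→CP3: 208.2 km
CP3→CP4: 332.6 km
CP4→CP5: 241.9 km
The shortest leg is CP1–CP2 at 46.6 km.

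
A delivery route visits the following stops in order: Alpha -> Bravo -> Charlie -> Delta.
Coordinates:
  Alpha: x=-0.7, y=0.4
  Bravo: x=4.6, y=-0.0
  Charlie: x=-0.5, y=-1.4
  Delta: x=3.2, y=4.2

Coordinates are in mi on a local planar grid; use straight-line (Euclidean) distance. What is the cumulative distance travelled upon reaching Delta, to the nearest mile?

17 mi

Leg distances:
Alpha→Bravo: 5.3 mi  (cumulative 5.3 mi)
Bravo→Charlie: 5.3 mi  (cumulative 10.6 mi)
Charlie→Delta: 6.7 mi  (cumulative 17.3 mi)
Cumulative distance at Delta ≈ 17 mi.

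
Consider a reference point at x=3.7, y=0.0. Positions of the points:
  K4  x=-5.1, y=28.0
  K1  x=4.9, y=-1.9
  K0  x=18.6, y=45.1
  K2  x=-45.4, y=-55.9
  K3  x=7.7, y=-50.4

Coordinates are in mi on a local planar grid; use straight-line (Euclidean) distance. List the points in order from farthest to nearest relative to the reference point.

Distances from the reference point:
K2 x=-45.4, y=-55.9: 74.4 mi
K3 x=7.7, y=-50.4: 50.6 mi
K0 x=18.6, y=45.1: 47.5 mi
K4 x=-5.1, y=28.0: 29.4 mi
K1 x=4.9, y=-1.9: 2.2 mi

K2, K3, K0, K4, K1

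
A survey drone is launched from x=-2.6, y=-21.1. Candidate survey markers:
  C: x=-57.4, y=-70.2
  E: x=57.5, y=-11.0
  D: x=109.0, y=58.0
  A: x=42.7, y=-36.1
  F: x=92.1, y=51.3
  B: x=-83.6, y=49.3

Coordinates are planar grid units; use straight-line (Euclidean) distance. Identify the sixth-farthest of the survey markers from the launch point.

A

Distance to each, sorted:
D: 136.8
F: 119.2
B: 107.3
C: 73.6
E: 60.9
A: 47.7
The sixth-farthest is A at 47.7.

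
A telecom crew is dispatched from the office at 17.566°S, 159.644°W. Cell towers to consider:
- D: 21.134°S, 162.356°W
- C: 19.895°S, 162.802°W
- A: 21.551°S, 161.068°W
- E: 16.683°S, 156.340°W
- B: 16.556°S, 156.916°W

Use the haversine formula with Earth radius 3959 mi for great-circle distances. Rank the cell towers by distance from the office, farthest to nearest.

Distances from the office:
D 21.134°S, 162.356°W: 303.4 mi
A 21.551°S, 161.068°W: 290.5 mi
C 19.895°S, 162.802°W: 261.9 mi
E 16.683°S, 156.340°W: 226.5 mi
B 16.556°S, 156.916°W: 193.2 mi

D, A, C, E, B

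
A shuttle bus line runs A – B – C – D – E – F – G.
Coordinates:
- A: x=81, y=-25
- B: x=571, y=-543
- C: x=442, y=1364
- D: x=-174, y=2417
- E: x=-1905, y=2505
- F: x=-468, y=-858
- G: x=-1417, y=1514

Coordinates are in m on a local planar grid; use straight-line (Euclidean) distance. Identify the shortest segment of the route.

Leg distances:
A→B: 713.0 m
B→C: 1911.4 m
C→D: 1219.9 m
D→E: 1733.2 m
E→F: 3657.1 m
F→G: 2554.8 m
The shortest leg is A–B at 713.0 m.

A–B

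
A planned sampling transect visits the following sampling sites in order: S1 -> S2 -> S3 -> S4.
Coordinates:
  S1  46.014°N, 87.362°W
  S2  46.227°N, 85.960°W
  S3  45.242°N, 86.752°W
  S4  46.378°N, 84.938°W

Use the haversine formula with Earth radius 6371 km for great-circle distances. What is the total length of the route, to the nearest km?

425 km

Leg distances:
S1→S2: 110.6 km  (cumulative 110.6 km)
S2→S3: 125.6 km  (cumulative 236.2 km)
S3→S4: 189.0 km  (cumulative 425.2 km)
Total route length ≈ 425 km.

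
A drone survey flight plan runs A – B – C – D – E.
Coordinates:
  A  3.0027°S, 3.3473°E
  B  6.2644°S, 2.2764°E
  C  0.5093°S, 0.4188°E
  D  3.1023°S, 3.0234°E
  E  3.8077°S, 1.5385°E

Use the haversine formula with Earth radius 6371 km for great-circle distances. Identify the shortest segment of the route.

Leg distances:
A→B: 381.6 km
B→C: 672.3 km
C→D: 408.6 km
D→E: 182.5 km
The shortest leg is D–E at 182.5 km.

D–E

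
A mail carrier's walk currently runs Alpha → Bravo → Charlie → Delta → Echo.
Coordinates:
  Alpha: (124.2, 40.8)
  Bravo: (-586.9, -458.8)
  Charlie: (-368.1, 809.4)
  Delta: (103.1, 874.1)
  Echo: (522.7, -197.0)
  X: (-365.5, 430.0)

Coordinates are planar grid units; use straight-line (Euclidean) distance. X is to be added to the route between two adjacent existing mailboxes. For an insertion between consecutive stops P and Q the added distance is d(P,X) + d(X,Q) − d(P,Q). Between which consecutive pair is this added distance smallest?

between Bravo and Charlie

Added distance for inserting X between each consecutive pair:
Alpha–Bravo: 672.4
Bravo–Charlie: 8.4
Charlie–Delta: 549.4
Delta–Echo: 582.5
Smallest added distance is 8.4, inserting between Bravo and Charlie.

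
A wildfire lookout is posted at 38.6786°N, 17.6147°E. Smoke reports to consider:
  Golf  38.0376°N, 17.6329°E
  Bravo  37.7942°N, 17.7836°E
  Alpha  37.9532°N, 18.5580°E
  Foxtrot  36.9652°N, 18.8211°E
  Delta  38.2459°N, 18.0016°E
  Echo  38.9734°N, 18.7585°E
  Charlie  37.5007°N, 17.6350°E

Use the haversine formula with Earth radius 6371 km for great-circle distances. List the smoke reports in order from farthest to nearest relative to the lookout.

Distance from the lookout at 38.6786°N, 17.6147°E to each:
Foxtrot 36.9652°N, 18.8211°E: 218.0 km
Charlie 37.5007°N, 17.6350°E: 131.0 km
Alpha 37.9532°N, 18.5580°E: 115.2 km
Echo 38.9734°N, 18.7585°E: 104.4 km
Bravo 37.7942°N, 17.7836°E: 99.4 km
Golf 38.0376°N, 17.6329°E: 71.3 km
Delta 38.2459°N, 18.0016°E: 58.7 km

Foxtrot, Charlie, Alpha, Echo, Bravo, Golf, Delta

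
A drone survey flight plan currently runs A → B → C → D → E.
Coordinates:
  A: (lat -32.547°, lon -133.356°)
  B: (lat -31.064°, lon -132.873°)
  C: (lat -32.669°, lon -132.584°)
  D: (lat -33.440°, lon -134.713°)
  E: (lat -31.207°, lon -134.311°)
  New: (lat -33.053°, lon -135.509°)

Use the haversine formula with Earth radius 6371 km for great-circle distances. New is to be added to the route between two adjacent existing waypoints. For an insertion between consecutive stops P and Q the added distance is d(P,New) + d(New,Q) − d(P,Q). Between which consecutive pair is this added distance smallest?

between D and E

Added distance for inserting New between each consecutive pair:
A–B: 370.4 km
B–C: 428.5 km
C–D: 146.0 km
D–E: 68.7 km
Smallest added distance is 68.7 km, inserting between D and E.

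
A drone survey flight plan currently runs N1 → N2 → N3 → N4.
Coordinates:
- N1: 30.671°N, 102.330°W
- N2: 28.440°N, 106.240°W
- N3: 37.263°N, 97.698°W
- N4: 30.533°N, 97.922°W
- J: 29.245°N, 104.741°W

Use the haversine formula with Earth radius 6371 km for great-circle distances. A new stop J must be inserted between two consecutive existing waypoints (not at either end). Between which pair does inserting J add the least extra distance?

Added distance for inserting J between each consecutive pair:
N1–N2: 0.2 km
N2–N3: 13.4 km
N3–N4: 1029.5 km
Smallest added distance is 0.2 km, inserting between N1 and N2.

between N1 and N2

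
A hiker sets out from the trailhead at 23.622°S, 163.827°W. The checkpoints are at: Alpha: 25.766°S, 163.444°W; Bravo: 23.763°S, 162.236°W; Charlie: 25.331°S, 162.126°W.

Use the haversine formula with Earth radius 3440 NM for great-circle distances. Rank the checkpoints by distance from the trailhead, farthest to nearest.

Distances from the trailhead:
Charlie 25.331°S, 162.126°W: 138.4 NM
Alpha 25.766°S, 163.444°W: 130.4 NM
Bravo 23.763°S, 162.236°W: 87.9 NM

Charlie, Alpha, Bravo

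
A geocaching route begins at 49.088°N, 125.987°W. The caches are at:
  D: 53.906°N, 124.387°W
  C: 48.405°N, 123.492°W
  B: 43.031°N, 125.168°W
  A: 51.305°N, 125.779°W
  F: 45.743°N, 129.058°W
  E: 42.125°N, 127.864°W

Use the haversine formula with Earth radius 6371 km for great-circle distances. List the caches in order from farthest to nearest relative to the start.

Distance from the start at 49.088°N, 125.987°W to each:
E 42.125°N, 127.864°W: 787.8 km
B 43.031°N, 125.168°W: 676.5 km
D 53.906°N, 124.387°W: 547.0 km
F 45.743°N, 129.058°W: 437.8 km
A 51.305°N, 125.779°W: 247.0 km
C 48.405°N, 123.492°W: 198.1 km

E, B, D, F, A, C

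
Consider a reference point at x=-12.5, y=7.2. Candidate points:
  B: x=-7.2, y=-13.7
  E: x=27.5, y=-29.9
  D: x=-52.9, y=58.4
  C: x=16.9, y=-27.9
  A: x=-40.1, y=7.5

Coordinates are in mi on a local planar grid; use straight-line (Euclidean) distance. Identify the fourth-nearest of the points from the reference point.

E

Distance to each, sorted:
B: 21.6 mi
A: 27.6 mi
C: 45.8 mi
E: 54.6 mi
D: 65.2 mi
The fourth-nearest is E at 54.6 mi.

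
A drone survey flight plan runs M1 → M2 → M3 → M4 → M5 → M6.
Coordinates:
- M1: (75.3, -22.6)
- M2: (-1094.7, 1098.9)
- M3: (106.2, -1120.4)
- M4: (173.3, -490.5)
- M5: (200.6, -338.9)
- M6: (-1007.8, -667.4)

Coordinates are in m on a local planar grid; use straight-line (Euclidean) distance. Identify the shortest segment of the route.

Leg distances:
M1→M2: 1620.7 m
M2→M3: 2523.4 m
M3→M4: 633.5 m
M4→M5: 154.0 m
M5→M6: 1252.3 m
The shortest leg is M4–M5 at 154.0 m.

M4–M5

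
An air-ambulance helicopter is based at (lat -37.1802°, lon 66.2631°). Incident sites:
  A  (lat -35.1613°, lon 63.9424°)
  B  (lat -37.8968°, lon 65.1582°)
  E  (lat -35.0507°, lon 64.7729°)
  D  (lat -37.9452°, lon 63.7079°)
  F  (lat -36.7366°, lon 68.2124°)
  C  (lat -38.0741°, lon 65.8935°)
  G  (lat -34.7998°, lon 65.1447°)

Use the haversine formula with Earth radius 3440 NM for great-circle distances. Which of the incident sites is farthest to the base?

A

Distances from the base ((lat -37.1802°, lon 66.2631°)):
A: 165.3 NM
G: 152.9 NM
E: 146.9 NM
D: 130.0 NM
F: 97.2 NM
B: 68.0 NM
C: 56.5 NM
The farthest is A at 165.3 NM.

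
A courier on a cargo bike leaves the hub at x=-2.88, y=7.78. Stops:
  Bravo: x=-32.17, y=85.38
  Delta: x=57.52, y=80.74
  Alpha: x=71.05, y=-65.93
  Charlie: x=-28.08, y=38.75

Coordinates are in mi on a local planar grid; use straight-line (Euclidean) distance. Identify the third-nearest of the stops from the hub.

Delta

Distances from the hub (x=-2.88, y=7.78):
Charlie: 39.9 mi
Bravo: 82.9 mi
Delta: 94.7 mi
Alpha: 104.4 mi
The third-nearest is Delta at 94.7 mi.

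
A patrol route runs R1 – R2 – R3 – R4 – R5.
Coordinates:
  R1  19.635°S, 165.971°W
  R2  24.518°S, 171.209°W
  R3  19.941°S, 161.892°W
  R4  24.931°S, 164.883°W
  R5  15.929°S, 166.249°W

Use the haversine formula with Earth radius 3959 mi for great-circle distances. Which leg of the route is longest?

Leg distances:
R1→R2: 475.6 mi
R2→R3: 674.4 mi
R3→R4: 394.1 mi
R4→R5: 628.3 mi
The longest leg is R2–R3 at 674.4 mi.

R2–R3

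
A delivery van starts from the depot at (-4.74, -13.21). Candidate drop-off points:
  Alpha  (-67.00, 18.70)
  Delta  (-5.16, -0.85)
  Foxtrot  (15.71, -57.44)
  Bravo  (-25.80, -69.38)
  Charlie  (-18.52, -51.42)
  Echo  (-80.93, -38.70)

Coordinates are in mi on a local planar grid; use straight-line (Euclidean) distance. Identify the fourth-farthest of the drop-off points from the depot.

Distance to each, sorted:
Echo: 80.3 mi
Alpha: 70.0 mi
Bravo: 60.0 mi
Foxtrot: 48.7 mi
Charlie: 40.6 mi
Delta: 12.4 mi
The fourth-farthest is Foxtrot at 48.7 mi.

Foxtrot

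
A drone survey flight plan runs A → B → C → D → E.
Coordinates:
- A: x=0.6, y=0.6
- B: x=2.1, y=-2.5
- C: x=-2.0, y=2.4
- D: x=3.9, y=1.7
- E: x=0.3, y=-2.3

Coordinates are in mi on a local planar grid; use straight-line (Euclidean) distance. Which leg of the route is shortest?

Leg distances:
A→B: 3.4 mi
B→C: 6.4 mi
C→D: 5.9 mi
D→E: 5.4 mi
The shortest leg is A–B at 3.4 mi.

A–B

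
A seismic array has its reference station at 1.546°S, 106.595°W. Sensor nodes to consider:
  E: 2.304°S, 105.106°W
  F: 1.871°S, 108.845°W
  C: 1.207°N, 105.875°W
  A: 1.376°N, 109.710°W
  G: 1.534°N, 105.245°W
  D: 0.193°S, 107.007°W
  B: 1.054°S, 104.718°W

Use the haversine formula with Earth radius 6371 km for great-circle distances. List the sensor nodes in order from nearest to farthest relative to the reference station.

D, E, B, F, C, G, A

Distance from the reference station at 1.546°S, 106.595°W to each:
D 0.193°S, 107.007°W: 157.3 km
E 2.304°S, 105.106°W: 185.7 km
B 1.054°S, 104.718°W: 215.7 km
F 1.871°S, 108.845°W: 252.7 km
C 1.207°N, 105.875°W: 316.4 km
G 1.534°N, 105.245°W: 373.9 km
A 1.376°N, 109.710°W: 474.9 km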